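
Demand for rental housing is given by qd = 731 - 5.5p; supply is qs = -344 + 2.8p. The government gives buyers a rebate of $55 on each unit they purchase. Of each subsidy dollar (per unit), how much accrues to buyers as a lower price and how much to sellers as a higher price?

Pre-subsidy: 731 - 5.5p = -344 + 2.8p gives p* = 10750/83, q* = 1548/83.
With the rebate, buyers effectively pay pb = ps − 55, where ps is the price sellers receive.
Demand in terms of ps becomes qd = 731 − 5.5(ps − 55) = 1033.5 - 5.5ps. Setting this equal to supply: 1033.5 - 5.5ps = -344 + 2.8ps, so ps = 13775/83.
Buyers pay pb = 13775/83 − 55 = 9210/83; q' = -344 + 2.8·(13775/83) = 10018/83.
Buyers' price falls by p* − pb = 10750/83 − 9210/83 = 1540/83; sellers' price rises by ps − p* = 13775/83 − 10750/83 = 3025/83.

Buyers gain 1540/83 per unit; sellers gain 3025/83 per unit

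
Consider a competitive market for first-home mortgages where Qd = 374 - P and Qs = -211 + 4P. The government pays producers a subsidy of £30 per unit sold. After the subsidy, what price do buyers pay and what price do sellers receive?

Pre-subsidy: 374 - P = -211 + 4P gives P* = 117, Q* = 257.
With the subsidy, sellers receive Ps = Pb + 30 for each unit, where Pb is the price buyers pay.
Supply in terms of Pb becomes Qs = -211 + 4(Pb + 30) = -91 + 4Pb. Setting this equal to demand: 374 - Pb = -91 + 4Pb, so Pb = 93.
Sellers receive Ps = 93 + 30 = 123; Q' = 374 − 1·93 = 281.

Buyers pay £93; sellers receive £123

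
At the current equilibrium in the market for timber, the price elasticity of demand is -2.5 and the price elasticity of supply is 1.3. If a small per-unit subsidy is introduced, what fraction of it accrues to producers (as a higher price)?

Producer share = 25/38

For a small subsidy around the equilibrium, the benefit split depends on the relative slopes, which at a point are proportional to the elasticities.
Buyer share = εs/(εs + |εd|) = 1.3/(1.3 + 2.5) = 13/38; seller share = |εd|/(εs + |εd|) = 25/38.
So producers capture 25/38 of the subsidy.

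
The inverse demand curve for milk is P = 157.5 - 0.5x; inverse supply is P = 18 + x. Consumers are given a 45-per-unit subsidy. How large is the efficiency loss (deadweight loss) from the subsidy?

Pre-subsidy: 157.5 - 0.5x = 18 + x gives x* = 93 and P* = 111.
With the rebate, buyers effectively pay Pb = Ps − 45, where Ps is the price sellers receive.
On the curves, Pb = 157.5 - 0.5x and Ps = 18 + x; the wedge Ps − Pb = 45 gives 18 + x − (157.5 - 0.5x) = 45, so x' = 123.
Then Pb = 157.5 − 0.5·123 = 96 and Ps = 18 + 1·123 = 141.
The subsidy expands output by 123 − 93 = 30 past the efficient level; on those units the gap between marginal cost and willingness to pay runs from 0 up to 45.
DWL = ½ × 45 × 30 = 675.

Deadweight loss = 675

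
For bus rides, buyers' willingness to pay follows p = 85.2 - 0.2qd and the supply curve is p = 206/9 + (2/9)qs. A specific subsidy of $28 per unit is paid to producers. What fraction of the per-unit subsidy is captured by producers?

Producer share = 10/19

Pre-subsidy: 85.2 - 0.2q = 206/9 + (2/9)q gives q* = 2804/19 and p* = 1058/19.
With the subsidy, sellers receive ps = pb + 28 for each unit, where pb is the price buyers pay.
On the curves, pb = 85.2 - 0.2q and ps = 206/9 + (2/9)q; the wedge ps − pb = 28 gives 206/9 + (2/9)q − (85.2 - 0.2q) = 28, so q' = 4064/19.
Then pb = 85.2 − 0.2·(4064/19) = 806/19 and ps = 206/9 + (2/9)·(4064/19) = 1338/19.
Buyers' price falls by p* − pb = 1058/19 − 806/19 = 252/19; sellers' price rises by ps − p* = 1338/19 − 1058/19 = 280/19.
So producers capture (280/19)/28 = 10/19 of each unit of subsidy.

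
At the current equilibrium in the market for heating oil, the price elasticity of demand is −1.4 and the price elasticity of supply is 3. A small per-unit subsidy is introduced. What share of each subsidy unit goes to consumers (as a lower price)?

Consumer share = 15/22

For a small subsidy around the equilibrium, the benefit split depends on the relative slopes, which at a point are proportional to the elasticities.
Buyer share = εs/(εs + |εd|) = 3/(3 + 1.4) = 15/22; seller share = |εd|/(εs + |εd|) = 7/22.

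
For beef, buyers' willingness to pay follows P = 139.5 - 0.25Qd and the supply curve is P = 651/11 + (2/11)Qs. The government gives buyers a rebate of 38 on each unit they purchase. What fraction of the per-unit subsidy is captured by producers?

Producer share = 8/19

Pre-subsidy: 139.5 - 0.25Q = 651/11 + (2/11)Q gives Q* = 186 and P* = 93.
With the rebate, buyers effectively pay Pb = Ps − 38, where Ps is the price sellers receive.
On the curves, Pb = 139.5 - 0.25Q and Ps = 651/11 + (2/11)Q; the wedge Ps − Pb = 38 gives 651/11 + (2/11)Q − (139.5 - 0.25Q) = 38, so Q' = 274.
Then Pb = 139.5 − 0.25·274 = 71 and Ps = 651/11 + (2/11)·274 = 109.
Buyers' price falls by P* − Pb = 93 − 71 = 22; sellers' price rises by Ps − P* = 109 − 93 = 16.
So producers capture 16/38 = 8/19 of each unit of subsidy.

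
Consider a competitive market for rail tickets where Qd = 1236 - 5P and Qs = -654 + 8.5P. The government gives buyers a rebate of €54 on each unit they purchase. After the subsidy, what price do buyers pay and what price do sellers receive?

Buyers pay €106; sellers receive €160

Pre-subsidy: 1236 - 5P = -654 + 8.5P gives P* = 140, Q* = 536.
With the rebate, buyers effectively pay Pb = Ps − 54, where Ps is the price sellers receive.
Demand in terms of Ps becomes Qd = 1236 − 5(Ps − 54) = 1506 - 5Ps. Setting this equal to supply: 1506 - 5Ps = -654 + 8.5Ps, so Ps = 160.
Buyers pay Pb = 160 − 54 = 106; Q' = -654 + 8.5·160 = 706.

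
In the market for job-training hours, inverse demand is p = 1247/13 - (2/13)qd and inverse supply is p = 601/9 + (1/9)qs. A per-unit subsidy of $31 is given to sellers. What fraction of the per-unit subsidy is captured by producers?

Pre-subsidy: 1247/13 - (2/13)q = 601/9 + (1/9)q gives q* = 110 and p* = 79.
With the subsidy, sellers receive ps = pb + 31 for each unit, where pb is the price buyers pay.
On the curves, pb = 1247/13 - (2/13)q and ps = 601/9 + (1/9)q; the wedge ps − pb = 31 gives 601/9 + (1/9)q − (1247/13 - (2/13)q) = 31, so q' = 227.
Then pb = 1247/13 − (2/13)·227 = 61 and ps = 601/9 + (1/9)·227 = 92.
Buyers' price falls by p* − pb = 79 − 61 = 18; sellers' price rises by ps − p* = 92 − 79 = 13.
So producers capture 13/31 = 13/31 of each unit of subsidy.

Producer share = 13/31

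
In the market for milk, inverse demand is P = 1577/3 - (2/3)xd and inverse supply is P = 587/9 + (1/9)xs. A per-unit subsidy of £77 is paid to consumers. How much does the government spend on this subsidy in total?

Government cost = £53207

Pre-subsidy: 1577/3 - (2/3)x = 587/9 + (1/9)x gives x* = 592 and P* = 131.
With the rebate, buyers effectively pay Pb = Ps − 77, where Ps is the price sellers receive.
On the curves, Pb = 1577/3 - (2/3)x and Ps = 587/9 + (1/9)x; the wedge Ps − Pb = 77 gives 587/9 + (1/9)x − (1577/3 - (2/3)x) = 77, so x' = 691.
Then Pb = 1577/3 − (2/3)·691 = 65 and Ps = 587/9 + (1/9)·691 = 142.
Government outlay = subsidy × quantity = 77 × 691 = 53207.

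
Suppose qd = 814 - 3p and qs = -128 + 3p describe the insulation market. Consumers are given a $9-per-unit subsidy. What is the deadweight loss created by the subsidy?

Pre-subsidy: 814 - 3p = -128 + 3p gives p* = 157, q* = 343.
With the rebate, buyers effectively pay pb = ps − 9, where ps is the price sellers receive.
Demand in terms of ps becomes qd = 814 − 3(ps − 9) = 841 - 3ps. Setting this equal to supply: 841 - 3ps = -128 + 3ps, so ps = 161.5.
Buyers pay pb = 161.5 − 9 = 152.5; q' = -128 + 3·161.5 = 356.5.
The subsidy expands output by 356.5 − 343 = 13.5 past the efficient level; on those units the gap between marginal cost and willingness to pay runs from 0 up to 9.
DWL = ½ × 9 × 13.5 = 60.75.

Deadweight loss = $60.75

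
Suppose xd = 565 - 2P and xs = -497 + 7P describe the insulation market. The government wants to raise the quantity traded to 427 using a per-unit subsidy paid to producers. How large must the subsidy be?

Required subsidy s = 63 per unit

At x = 427, invert demand for the buyer price: Pb = (565 − 427)/2 = 69; invert supply for the seller price: Ps = (427 − (-497))/7 = 132.
The subsidy must fill the gap: s = Ps − Pb = 132 − 69 = 63.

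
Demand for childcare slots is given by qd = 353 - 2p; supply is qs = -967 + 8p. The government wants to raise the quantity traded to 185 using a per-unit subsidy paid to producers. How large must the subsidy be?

At q = 185, invert demand for the buyer price: pb = (353 − 185)/2 = 84; invert supply for the seller price: ps = (185 − (-967))/8 = 144.
The subsidy must fill the gap: s = ps − pb = 144 − 84 = 60.

Required subsidy s = 60 per unit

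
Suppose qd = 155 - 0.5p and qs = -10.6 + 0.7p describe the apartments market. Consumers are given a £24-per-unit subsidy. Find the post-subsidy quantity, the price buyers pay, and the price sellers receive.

q' = 93; buyers pay £124; sellers receive £148

Pre-subsidy: 155 - 0.5p = -10.6 + 0.7p gives p* = 138, q* = 86.
With the rebate, buyers effectively pay pb = ps − 24, where ps is the price sellers receive.
Demand in terms of ps becomes qd = 155 − 0.5(ps − 24) = 167 - 0.5ps. Setting this equal to supply: 167 - 0.5ps = -10.6 + 0.7ps, so ps = 148.
Buyers pay pb = 148 − 24 = 124; q' = -10.6 + 0.7·148 = 93.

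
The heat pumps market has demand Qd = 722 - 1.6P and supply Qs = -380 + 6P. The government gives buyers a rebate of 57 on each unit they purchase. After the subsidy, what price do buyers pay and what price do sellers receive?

Buyers pay 100; sellers receive 157

Pre-subsidy: 722 - 1.6P = -380 + 6P gives P* = 145, Q* = 490.
With the rebate, buyers effectively pay Pb = Ps − 57, where Ps is the price sellers receive.
Demand in terms of Ps becomes Qd = 722 − 1.6(Ps − 57) = 813.2 - 1.6Ps. Setting this equal to supply: 813.2 - 1.6Ps = -380 + 6Ps, so Ps = 157.
Buyers pay Pb = 157 − 57 = 100; Q' = -380 + 6·157 = 562.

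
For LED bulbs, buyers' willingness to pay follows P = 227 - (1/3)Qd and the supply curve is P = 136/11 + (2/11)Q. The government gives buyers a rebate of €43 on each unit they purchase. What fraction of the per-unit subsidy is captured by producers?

Producer share = 6/17

Pre-subsidy: 227 - (1/3)Q = 136/11 + (2/11)Q gives Q* = 7083/17 and P* = 1498/17.
With the rebate, buyers effectively pay Pb = Ps − 43, where Ps is the price sellers receive.
On the curves, Pb = 227 - (1/3)Q and Ps = 136/11 + (2/11)Q; the wedge Ps − Pb = 43 gives 136/11 + (2/11)Q − (227 - (1/3)Q) = 43, so Q' = 8502/17.
Then Pb = 227 − (1/3)·(8502/17) = 1025/17 and Ps = 136/11 + (2/11)·(8502/17) = 1756/17.
Buyers' price falls by P* − Pb = 1498/17 − 1025/17 = 473/17; sellers' price rises by Ps − P* = 1756/17 − 1498/17 = 258/17.
So producers capture (258/17)/43 = 6/17 of each unit of subsidy.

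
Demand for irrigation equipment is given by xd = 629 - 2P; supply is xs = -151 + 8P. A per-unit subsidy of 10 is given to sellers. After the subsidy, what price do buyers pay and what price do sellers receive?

Buyers pay 70; sellers receive 80

Pre-subsidy: 629 - 2P = -151 + 8P gives P* = 78, x* = 473.
With the subsidy, sellers receive Ps = Pb + 10 for each unit, where Pb is the price buyers pay.
Supply in terms of Pb becomes xs = -151 + 8(Pb + 10) = -71 + 8Pb. Setting this equal to demand: 629 - 2Pb = -71 + 8Pb, so Pb = 70.
Sellers receive Ps = 70 + 10 = 80; x' = 629 − 2·70 = 489.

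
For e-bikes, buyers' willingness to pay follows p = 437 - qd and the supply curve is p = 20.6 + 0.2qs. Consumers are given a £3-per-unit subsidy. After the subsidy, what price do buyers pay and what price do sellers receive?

Buyers pay £87.5; sellers receive £90.5

Pre-subsidy: 437 - q = 20.6 + 0.2q gives q* = 347 and p* = 90.
With the rebate, buyers effectively pay pb = ps − 3, where ps is the price sellers receive.
On the curves, pb = 437 - q and ps = 20.6 + 0.2q; the wedge ps − pb = 3 gives 20.6 + 0.2q − (437 - q) = 3, so q' = 349.5.
Then pb = 437 − 1·349.5 = 87.5 and ps = 20.6 + 0.2·349.5 = 90.5.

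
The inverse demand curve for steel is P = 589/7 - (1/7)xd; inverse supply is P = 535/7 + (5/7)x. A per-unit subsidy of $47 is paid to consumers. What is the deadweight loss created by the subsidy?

Deadweight loss = 15463/12

Pre-subsidy: 589/7 - (1/7)x = 535/7 + (5/7)x gives x* = 9 and P* = 580/7.
With the rebate, buyers effectively pay Pb = Ps − 47, where Ps is the price sellers receive.
On the curves, Pb = 589/7 - (1/7)x and Ps = 535/7 + (5/7)x; the wedge Ps − Pb = 47 gives 535/7 + (5/7)x − (589/7 - (1/7)x) = 47, so x' = 383/6.
Then Pb = 589/7 − (1/7)·(383/6) = 3151/42 and Ps = 535/7 + (5/7)·(383/6) = 5125/42.
The subsidy expands output by 383/6 − 9 = 329/6 past the efficient level; on those units the gap between marginal cost and willingness to pay runs from 0 up to 47.
DWL = ½ × 47 × 329/6 = 15463/12.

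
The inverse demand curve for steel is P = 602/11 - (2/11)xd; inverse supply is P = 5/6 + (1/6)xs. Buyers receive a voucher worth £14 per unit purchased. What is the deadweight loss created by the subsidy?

Deadweight loss = 6468/23

Pre-subsidy: 602/11 - (2/11)x = 5/6 + (1/6)x gives x* = 3557/23 and P* = 612/23.
With the rebate, buyers effectively pay Pb = Ps − 14, where Ps is the price sellers receive.
On the curves, Pb = 602/11 - (2/11)x and Ps = 5/6 + (1/6)x; the wedge Ps − Pb = 14 gives 5/6 + (1/6)x − (602/11 - (2/11)x) = 14, so x' = 4481/23.
Then Pb = 602/11 − (2/11)·(4481/23) = 444/23 and Ps = 5/6 + (1/6)·(4481/23) = 766/23.
The subsidy expands output by 4481/23 − 3557/23 = 924/23 past the efficient level; on those units the gap between marginal cost and willingness to pay runs from 0 up to 14.
DWL = ½ × 14 × 924/23 = 6468/23.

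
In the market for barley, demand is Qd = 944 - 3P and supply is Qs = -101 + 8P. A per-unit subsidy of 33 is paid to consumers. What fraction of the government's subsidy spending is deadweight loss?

Pre-subsidy: 944 - 3P = -101 + 8P gives P* = 95, Q* = 659.
With the rebate, buyers effectively pay Pb = Ps − 33, where Ps is the price sellers receive.
Demand in terms of Ps becomes Qd = 944 − 3(Ps − 33) = 1043 - 3Ps. Setting this equal to supply: 1043 - 3Ps = -101 + 8Ps, so Ps = 104.
Buyers pay Pb = 104 − 33 = 71; Q' = -101 + 8·104 = 731.
ΔCS = ½(659 + 731)(95 − 71) = 16680; ΔPS = ½(659 + 731)(104 − 95) = 6255.
Government spending = 33 × 731 = 24123.
DWL = ½ × 33 × (731 − 659) = 1188; fraction = 1188 / 24123 = 36/731.

DWL / government spending = 36/731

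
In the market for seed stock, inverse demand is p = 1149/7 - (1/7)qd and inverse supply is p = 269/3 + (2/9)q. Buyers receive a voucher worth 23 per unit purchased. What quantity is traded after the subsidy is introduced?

q' = 267

Pre-subsidy: 1149/7 - (1/7)q = 269/3 + (2/9)q gives q* = 204 and p* = 135.
With the rebate, buyers effectively pay pb = ps − 23, where ps is the price sellers receive.
On the curves, pb = 1149/7 - (1/7)q and ps = 269/3 + (2/9)q; the wedge ps − pb = 23 gives 269/3 + (2/9)q − (1149/7 - (1/7)q) = 23, so q' = 267.
Then pb = 1149/7 − (1/7)·267 = 126 and ps = 269/3 + (2/9)·267 = 149.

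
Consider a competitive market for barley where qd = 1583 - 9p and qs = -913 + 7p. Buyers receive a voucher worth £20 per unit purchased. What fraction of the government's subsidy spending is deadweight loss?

DWL / government spending = 315/2062

Pre-subsidy: 1583 - 9p = -913 + 7p gives p* = 156, q* = 179.
With the rebate, buyers effectively pay pb = ps − 20, where ps is the price sellers receive.
Demand in terms of ps becomes qd = 1583 − 9(ps − 20) = 1763 - 9ps. Setting this equal to supply: 1763 - 9ps = -913 + 7ps, so ps = 167.25.
Buyers pay pb = 167.25 − 20 = 147.25; q' = -913 + 7·167.25 = 257.75.
ΔCS = ½(179 + 257.75)(156 − 147.25) = 1910.78125; ΔPS = ½(179 + 257.75)(167.25 − 156) = 2456.71875.
Government spending = 20 × 257.75 = 5155.
DWL = ½ × 20 × (257.75 − 179) = 787.5; fraction = 787.5 / 5155 = 315/2062.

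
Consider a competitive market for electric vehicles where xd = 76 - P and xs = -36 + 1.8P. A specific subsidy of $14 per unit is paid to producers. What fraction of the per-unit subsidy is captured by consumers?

Pre-subsidy: 76 - P = -36 + 1.8P gives P* = 40, x* = 36.
With the subsidy, sellers receive Ps = Pb + 14 for each unit, where Pb is the price buyers pay.
Supply in terms of Pb becomes xs = -36 + 1.8(Pb + 14) = -10.8 + 1.8Pb. Setting this equal to demand: 76 - Pb = -10.8 + 1.8Pb, so Pb = 31.
Sellers receive Ps = 31 + 14 = 45; x' = 76 − 1·31 = 45.
Buyers' price falls by P* − Pb = 40 − 31 = 9; sellers' price rises by Ps − P* = 45 − 40 = 5.
So consumers capture 9/14 = 9/14 of each unit of subsidy.

Consumer share = 9/14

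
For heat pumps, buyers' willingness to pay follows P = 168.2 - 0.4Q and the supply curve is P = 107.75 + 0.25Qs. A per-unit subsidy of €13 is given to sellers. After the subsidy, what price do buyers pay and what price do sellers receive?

Pre-subsidy: 168.2 - 0.4Q = 107.75 + 0.25Q gives Q* = 93 and P* = 131.
With the subsidy, sellers receive Ps = Pb + 13 for each unit, where Pb is the price buyers pay.
On the curves, Pb = 168.2 - 0.4Q and Ps = 107.75 + 0.25Q; the wedge Ps − Pb = 13 gives 107.75 + 0.25Q − (168.2 - 0.4Q) = 13, so Q' = 113.
Then Pb = 168.2 − 0.4·113 = 123 and Ps = 107.75 + 0.25·113 = 136.

Buyers pay €123; sellers receive €136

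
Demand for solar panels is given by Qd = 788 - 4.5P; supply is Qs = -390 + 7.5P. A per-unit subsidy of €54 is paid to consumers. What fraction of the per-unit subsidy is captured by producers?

Producer share = 0.375

Pre-subsidy: 788 - 4.5P = -390 + 7.5P gives P* = 589/6, Q* = 346.25.
With the rebate, buyers effectively pay Pb = Ps − 54, where Ps is the price sellers receive.
Demand in terms of Ps becomes Qd = 788 − 4.5(Ps − 54) = 1031 - 4.5Ps. Setting this equal to supply: 1031 - 4.5Ps = -390 + 7.5Ps, so Ps = 1421/12.
Buyers pay Pb = 1421/12 − 54 = 773/12; Q' = -390 + 7.5·(1421/12) = 498.125.
Buyers' price falls by P* − Pb = 589/6 − 773/12 = 33.75; sellers' price rises by Ps − P* = 1421/12 − 589/6 = 20.25.
So producers capture 20.25/54 = 0.375 of each unit of subsidy.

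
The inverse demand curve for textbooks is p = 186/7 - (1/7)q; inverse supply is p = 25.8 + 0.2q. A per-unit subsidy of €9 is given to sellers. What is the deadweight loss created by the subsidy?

Deadweight loss = €118.125

Pre-subsidy: 186/7 - (1/7)q = 25.8 + 0.2q gives q* = 2.25 and p* = 26.25.
With the subsidy, sellers receive ps = pb + 9 for each unit, where pb is the price buyers pay.
On the curves, pb = 186/7 - (1/7)q and ps = 25.8 + 0.2q; the wedge ps − pb = 9 gives 25.8 + 0.2q − (186/7 - (1/7)q) = 9, so q' = 28.5.
Then pb = 186/7 − (1/7)·28.5 = 22.5 and ps = 25.8 + 0.2·28.5 = 31.5.
The subsidy expands output by 28.5 − 2.25 = 26.25 past the efficient level; on those units the gap between marginal cost and willingness to pay runs from 0 up to 9.
DWL = ½ × 9 × 26.25 = 118.125.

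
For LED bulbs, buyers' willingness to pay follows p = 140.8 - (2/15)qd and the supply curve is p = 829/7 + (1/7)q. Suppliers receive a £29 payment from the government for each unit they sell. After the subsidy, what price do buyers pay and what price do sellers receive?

Pre-subsidy: 140.8 - (2/15)q = 829/7 + (1/7)q gives q* = 81 and p* = 130.
With the subsidy, sellers receive ps = pb + 29 for each unit, where pb is the price buyers pay.
On the curves, pb = 140.8 - (2/15)q and ps = 829/7 + (1/7)q; the wedge ps − pb = 29 gives 829/7 + (1/7)q − (140.8 - (2/15)q) = 29, so q' = 186.
Then pb = 140.8 − (2/15)·186 = 116 and ps = 829/7 + (1/7)·186 = 145.

Buyers pay £116; sellers receive £145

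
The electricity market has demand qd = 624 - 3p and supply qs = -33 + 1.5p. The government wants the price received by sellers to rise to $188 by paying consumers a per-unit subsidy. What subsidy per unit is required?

Required subsidy s = $63 per unit

At a seller price of 188, quantity supplied is -33 + 1.5·188 = 249.
Buyers absorb 249 only when they pay pb with 624 − 3·pb = 249, i.e. pb = 125.
s = ps − pb = 188 − 125 = 63.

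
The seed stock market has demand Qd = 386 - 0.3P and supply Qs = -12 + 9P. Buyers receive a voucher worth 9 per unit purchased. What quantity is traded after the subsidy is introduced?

Q' = 11649/31

Pre-subsidy: 386 - 0.3P = -12 + 9P gives P* = 3980/93, Q* = 11568/31.
With the rebate, buyers effectively pay Pb = Ps − 9, where Ps is the price sellers receive.
Demand in terms of Ps becomes Qd = 386 − 0.3(Ps − 9) = 388.7 - 0.3Ps. Setting this equal to supply: 388.7 - 0.3Ps = -12 + 9Ps, so Ps = 4007/93.
Buyers pay Pb = 4007/93 − 9 = 3170/93; Q' = -12 + 9·(4007/93) = 11649/31.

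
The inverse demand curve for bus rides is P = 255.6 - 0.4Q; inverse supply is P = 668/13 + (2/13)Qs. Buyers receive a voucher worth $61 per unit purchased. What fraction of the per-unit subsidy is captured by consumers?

Pre-subsidy: 255.6 - 0.4Q = 668/13 + (2/13)Q gives Q* = 6637/18 and P* = 973/9.
With the rebate, buyers effectively pay Pb = Ps − 61, where Ps is the price sellers receive.
On the curves, Pb = 255.6 - 0.4Q and Ps = 668/13 + (2/13)Q; the wedge Ps − Pb = 61 gives 668/13 + (2/13)Q − (255.6 - 0.4Q) = 61, so Q' = 17239/36.
Then Pb = 255.6 − 0.4·(17239/36) = 1153/18 and Ps = 668/13 + (2/13)·(17239/36) = 2251/18.
Buyers' price falls by P* − Pb = 973/9 − 1153/18 = 793/18; sellers' price rises by Ps − P* = 2251/18 − 973/9 = 305/18.
So consumers capture (793/18)/61 = 13/18 of each unit of subsidy.

Consumer share = 13/18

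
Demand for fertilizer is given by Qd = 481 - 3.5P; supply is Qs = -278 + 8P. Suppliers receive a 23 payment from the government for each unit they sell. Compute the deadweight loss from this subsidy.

Pre-subsidy: 481 - 3.5P = -278 + 8P gives P* = 66, Q* = 250.
With the subsidy, sellers receive Ps = Pb + 23 for each unit, where Pb is the price buyers pay.
Supply in terms of Pb becomes Qs = -278 + 8(Pb + 23) = -94 + 8Pb. Setting this equal to demand: 481 - 3.5Pb = -94 + 8Pb, so Pb = 50.
Sellers receive Ps = 50 + 23 = 73; Q' = 481 − 3.5·50 = 306.
The subsidy expands output by 306 − 250 = 56 past the efficient level; on those units the gap between marginal cost and willingness to pay runs from 0 up to 23.
DWL = ½ × 23 × 56 = 644.

Deadweight loss = 644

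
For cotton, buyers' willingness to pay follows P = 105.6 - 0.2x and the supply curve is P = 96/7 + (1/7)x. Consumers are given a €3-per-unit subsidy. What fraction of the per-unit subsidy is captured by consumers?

Consumer share = 7/12

Pre-subsidy: 105.6 - 0.2x = 96/7 + (1/7)x gives x* = 268 and P* = 52.
With the rebate, buyers effectively pay Pb = Ps − 3, where Ps is the price sellers receive.
On the curves, Pb = 105.6 - 0.2x and Ps = 96/7 + (1/7)x; the wedge Ps − Pb = 3 gives 96/7 + (1/7)x − (105.6 - 0.2x) = 3, so x' = 276.75.
Then Pb = 105.6 − 0.2·276.75 = 50.25 and Ps = 96/7 + (1/7)·276.75 = 53.25.
Buyers' price falls by P* − Pb = 52 − 50.25 = 1.75; sellers' price rises by Ps − P* = 53.25 − 52 = 1.25.
So consumers capture 1.75/3 = 7/12 of each unit of subsidy.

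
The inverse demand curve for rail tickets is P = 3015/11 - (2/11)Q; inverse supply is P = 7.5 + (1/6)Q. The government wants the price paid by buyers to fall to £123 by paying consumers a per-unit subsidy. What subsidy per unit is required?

At a buyer price of 123, quantity demanded is 1507.5 − 5.5·123 = 831.
Sellers supply 831 only when they receive Ps = 7.5 + (1/6)·831 = 146.
s = Ps − Pb = 146 − 123 = 23.

Required subsidy s = £23 per unit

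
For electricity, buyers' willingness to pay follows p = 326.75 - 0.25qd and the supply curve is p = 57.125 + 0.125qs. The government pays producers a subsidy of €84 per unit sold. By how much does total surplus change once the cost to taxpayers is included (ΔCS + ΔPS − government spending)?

Pre-subsidy: 326.75 - 0.25q = 57.125 + 0.125q gives q* = 719 and p* = 147.
With the subsidy, sellers receive ps = pb + 84 for each unit, where pb is the price buyers pay.
On the curves, pb = 326.75 - 0.25q and ps = 57.125 + 0.125q; the wedge ps − pb = 84 gives 57.125 + 0.125q − (326.75 - 0.25q) = 84, so q' = 943.
Then pb = 326.75 − 0.25·943 = 91 and ps = 57.125 + 0.125·943 = 175.
ΔCS = ½(719 + 943)(147 − 91) = 46536; ΔPS = ½(719 + 943)(175 − 147) = 23268.
Government spending = 84 × 943 = 79212.
Net change = 46536 + 23268 − 79212 = -9408. The loss equals the DWL triangle ½·84·224.

Net change in total surplus = -€9408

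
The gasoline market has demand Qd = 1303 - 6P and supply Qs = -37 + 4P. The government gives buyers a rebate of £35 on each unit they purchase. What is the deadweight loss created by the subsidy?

Deadweight loss = £1470

Pre-subsidy: 1303 - 6P = -37 + 4P gives P* = 134, Q* = 499.
With the rebate, buyers effectively pay Pb = Ps − 35, where Ps is the price sellers receive.
Demand in terms of Ps becomes Qd = 1303 − 6(Ps − 35) = 1513 - 6Ps. Setting this equal to supply: 1513 - 6Ps = -37 + 4Ps, so Ps = 155.
Buyers pay Pb = 155 − 35 = 120; Q' = -37 + 4·155 = 583.
The subsidy expands output by 583 − 499 = 84 past the efficient level; on those units the gap between marginal cost and willingness to pay runs from 0 up to 35.
DWL = ½ × 35 × 84 = 1470.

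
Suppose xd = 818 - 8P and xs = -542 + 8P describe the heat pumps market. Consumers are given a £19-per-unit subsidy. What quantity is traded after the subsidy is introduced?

Pre-subsidy: 818 - 8P = -542 + 8P gives P* = 85, x* = 138.
With the rebate, buyers effectively pay Pb = Ps − 19, where Ps is the price sellers receive.
Demand in terms of Ps becomes xd = 818 − 8(Ps − 19) = 970 - 8Ps. Setting this equal to supply: 970 - 8Ps = -542 + 8Ps, so Ps = 94.5.
Buyers pay Pb = 94.5 − 19 = 75.5; x' = -542 + 8·94.5 = 214.

x' = 214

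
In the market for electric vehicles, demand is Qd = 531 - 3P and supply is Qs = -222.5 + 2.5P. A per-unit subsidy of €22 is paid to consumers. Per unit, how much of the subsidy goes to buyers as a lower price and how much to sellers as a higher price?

Buyers gain €10 per unit; sellers gain €12 per unit

Pre-subsidy: 531 - 3P = -222.5 + 2.5P gives P* = 137, Q* = 120.
With the rebate, buyers effectively pay Pb = Ps − 22, where Ps is the price sellers receive.
Demand in terms of Ps becomes Qd = 531 − 3(Ps − 22) = 597 - 3Ps. Setting this equal to supply: 597 - 3Ps = -222.5 + 2.5Ps, so Ps = 149.
Buyers pay Pb = 149 − 22 = 127; Q' = -222.5 + 2.5·149 = 150.
Buyers' price falls by P* − Pb = 137 − 127 = 10; sellers' price rises by Ps − P* = 149 − 137 = 12.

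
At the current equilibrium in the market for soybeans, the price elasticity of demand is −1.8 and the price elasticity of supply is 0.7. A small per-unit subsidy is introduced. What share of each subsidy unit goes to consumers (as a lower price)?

For a small subsidy around the equilibrium, the benefit split depends on the relative slopes, which at a point are proportional to the elasticities.
Buyer share = εs/(εs + |εd|) = 0.7/(0.7 + 1.8) = 0.28; seller share = |εd|/(εs + |εd|) = 0.72.

Consumer share = 0.28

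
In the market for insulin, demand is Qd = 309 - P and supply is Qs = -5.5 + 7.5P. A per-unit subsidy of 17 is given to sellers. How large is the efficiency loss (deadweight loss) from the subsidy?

Deadweight loss = 127.5

Pre-subsidy: 309 - P = -5.5 + 7.5P gives P* = 37, Q* = 272.
With the subsidy, sellers receive Ps = Pb + 17 for each unit, where Pb is the price buyers pay.
Supply in terms of Pb becomes Qs = -5.5 + 7.5(Pb + 17) = 122 + 7.5Pb. Setting this equal to demand: 309 - Pb = 122 + 7.5Pb, so Pb = 22.
Sellers receive Ps = 22 + 17 = 39; Q' = 309 − 1·22 = 287.
The subsidy expands output by 287 − 272 = 15 past the efficient level; on those units the gap between marginal cost and willingness to pay runs from 0 up to 17.
DWL = ½ × 17 × 15 = 127.5.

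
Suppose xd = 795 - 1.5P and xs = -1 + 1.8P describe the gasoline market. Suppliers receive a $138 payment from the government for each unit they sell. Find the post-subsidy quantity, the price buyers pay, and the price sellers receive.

x' = 6007/11; buyers pay 5476/33; sellers receive 10030/33

Pre-subsidy: 795 - 1.5P = -1 + 1.8P gives P* = 7960/33, x* = 4765/11.
With the subsidy, sellers receive Ps = Pb + 138 for each unit, where Pb is the price buyers pay.
Supply in terms of Pb becomes xs = -1 + 1.8(Pb + 138) = 247.4 + 1.8Pb. Setting this equal to demand: 795 - 1.5Pb = 247.4 + 1.8Pb, so Pb = 5476/33.
Sellers receive Ps = 5476/33 + 138 = 10030/33; x' = 795 − 1.5·(5476/33) = 6007/11.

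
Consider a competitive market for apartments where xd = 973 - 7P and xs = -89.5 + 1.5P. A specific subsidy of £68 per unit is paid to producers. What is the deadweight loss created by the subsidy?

Pre-subsidy: 973 - 7P = -89.5 + 1.5P gives P* = 125, x* = 98.
With the subsidy, sellers receive Ps = Pb + 68 for each unit, where Pb is the price buyers pay.
Supply in terms of Pb becomes xs = -89.5 + 1.5(Pb + 68) = 12.5 + 1.5Pb. Setting this equal to demand: 973 - 7Pb = 12.5 + 1.5Pb, so Pb = 113.
Sellers receive Ps = 113 + 68 = 181; x' = 973 − 7·113 = 182.
The subsidy expands output by 182 − 98 = 84 past the efficient level; on those units the gap between marginal cost and willingness to pay runs from 0 up to 68.
DWL = ½ × 68 × 84 = 2856.

Deadweight loss = £2856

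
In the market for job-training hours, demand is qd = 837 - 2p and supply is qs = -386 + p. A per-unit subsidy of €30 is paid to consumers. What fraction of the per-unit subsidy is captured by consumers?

Pre-subsidy: 837 - 2p = -386 + p gives p* = 1223/3, q* = 65/3.
With the rebate, buyers effectively pay pb = ps − 30, where ps is the price sellers receive.
Demand in terms of ps becomes qd = 837 − 2(ps − 30) = 897 - 2ps. Setting this equal to supply: 897 - 2ps = -386 + ps, so ps = 1283/3.
Buyers pay pb = 1283/3 − 30 = 1193/3; q' = -386 + 1·(1283/3) = 125/3.
Buyers' price falls by p* − pb = 1223/3 − 1193/3 = 10; sellers' price rises by ps − p* = 1283/3 − 1223/3 = 20.
So consumers capture 10/30 = 1/3 of each unit of subsidy.

Consumer share = 1/3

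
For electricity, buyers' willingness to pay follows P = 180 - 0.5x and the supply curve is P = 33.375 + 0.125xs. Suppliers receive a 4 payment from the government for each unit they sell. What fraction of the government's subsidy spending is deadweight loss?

Pre-subsidy: 180 - 0.5x = 33.375 + 0.125x gives x* = 234.6 and P* = 62.7.
With the subsidy, sellers receive Ps = Pb + 4 for each unit, where Pb is the price buyers pay.
On the curves, Pb = 180 - 0.5x and Ps = 33.375 + 0.125x; the wedge Ps − Pb = 4 gives 33.375 + 0.125x − (180 - 0.5x) = 4, so x' = 241.
Then Pb = 180 − 0.5·241 = 59.5 and Ps = 33.375 + 0.125·241 = 63.5.
ΔCS = ½(234.6 + 241)(62.7 − 59.5) = 760.96; ΔPS = ½(234.6 + 241)(63.5 − 62.7) = 190.24.
Government spending = 4 × 241 = 964.
DWL = ½ × 4 × (241 − 234.6) = 12.8; fraction = 12.8 / 964 = 16/1205.

DWL / government spending = 16/1205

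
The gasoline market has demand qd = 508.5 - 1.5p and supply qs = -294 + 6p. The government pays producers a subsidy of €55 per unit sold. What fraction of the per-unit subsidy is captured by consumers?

Consumer share = 0.8

Pre-subsidy: 508.5 - 1.5p = -294 + 6p gives p* = 107, q* = 348.
With the subsidy, sellers receive ps = pb + 55 for each unit, where pb is the price buyers pay.
Supply in terms of pb becomes qs = -294 + 6(pb + 55) = 36 + 6pb. Setting this equal to demand: 508.5 - 1.5pb = 36 + 6pb, so pb = 63.
Sellers receive ps = 63 + 55 = 118; q' = 508.5 − 1.5·63 = 414.
Buyers' price falls by p* − pb = 107 − 63 = 44; sellers' price rises by ps − p* = 118 − 107 = 11.
So consumers capture 44/55 = 0.8 of each unit of subsidy.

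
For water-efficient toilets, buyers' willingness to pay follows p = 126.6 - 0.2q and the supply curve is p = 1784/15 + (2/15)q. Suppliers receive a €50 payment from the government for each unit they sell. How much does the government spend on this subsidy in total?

Pre-subsidy: 126.6 - 0.2q = 1784/15 + (2/15)q gives q* = 23 and p* = 122.
With the subsidy, sellers receive ps = pb + 50 for each unit, where pb is the price buyers pay.
On the curves, pb = 126.6 - 0.2q and ps = 1784/15 + (2/15)q; the wedge ps − pb = 50 gives 1784/15 + (2/15)q − (126.6 - 0.2q) = 50, so q' = 173.
Then pb = 126.6 − 0.2·173 = 92 and ps = 1784/15 + (2/15)·173 = 142.
Government outlay = subsidy × quantity = 50 × 173 = 8650.

Government cost = €8650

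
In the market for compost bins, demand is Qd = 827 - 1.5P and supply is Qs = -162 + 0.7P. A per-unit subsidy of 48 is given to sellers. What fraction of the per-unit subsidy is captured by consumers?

Pre-subsidy: 827 - 1.5P = -162 + 0.7P gives P* = 4945/11, Q* = 3359/22.
With the subsidy, sellers receive Ps = Pb + 48 for each unit, where Pb is the price buyers pay.
Supply in terms of Pb becomes Qs = -162 + 0.7(Pb + 48) = -128.4 + 0.7Pb. Setting this equal to demand: 827 - 1.5Pb = -128.4 + 0.7Pb, so Pb = 4777/11.
Sellers receive Ps = 4777/11 + 48 = 5305/11; Q' = 827 − 1.5·(4777/11) = 3863/22.
Buyers' price falls by P* − Pb = 4945/11 − 4777/11 = 168/11; sellers' price rises by Ps − P* = 5305/11 − 4945/11 = 360/11.
So consumers capture (168/11)/48 = 7/22 of each unit of subsidy.

Consumer share = 7/22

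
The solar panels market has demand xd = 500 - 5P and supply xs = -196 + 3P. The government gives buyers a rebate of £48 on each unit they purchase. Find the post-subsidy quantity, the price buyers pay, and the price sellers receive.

Pre-subsidy: 500 - 5P = -196 + 3P gives P* = 87, x* = 65.
With the rebate, buyers effectively pay Pb = Ps − 48, where Ps is the price sellers receive.
Demand in terms of Ps becomes xd = 500 − 5(Ps − 48) = 740 - 5Ps. Setting this equal to supply: 740 - 5Ps = -196 + 3Ps, so Ps = 117.
Buyers pay Pb = 117 − 48 = 69; x' = -196 + 3·117 = 155.

x' = 155; buyers pay £69; sellers receive £117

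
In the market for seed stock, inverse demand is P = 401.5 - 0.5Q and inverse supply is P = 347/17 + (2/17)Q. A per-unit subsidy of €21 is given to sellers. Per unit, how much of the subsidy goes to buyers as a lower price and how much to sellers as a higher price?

Pre-subsidy: 401.5 - 0.5Q = 347/17 + (2/17)Q gives Q* = 617 and P* = 93.
With the subsidy, sellers receive Ps = Pb + 21 for each unit, where Pb is the price buyers pay.
On the curves, Pb = 401.5 - 0.5Q and Ps = 347/17 + (2/17)Q; the wedge Ps − Pb = 21 gives 347/17 + (2/17)Q − (401.5 - 0.5Q) = 21, so Q' = 651.
Then Pb = 401.5 − 0.5·651 = 76 and Ps = 347/17 + (2/17)·651 = 97.
Buyers' price falls by P* − Pb = 93 − 76 = 17; sellers' price rises by Ps − P* = 97 − 93 = 4.

Buyers gain €17 per unit; sellers gain €4 per unit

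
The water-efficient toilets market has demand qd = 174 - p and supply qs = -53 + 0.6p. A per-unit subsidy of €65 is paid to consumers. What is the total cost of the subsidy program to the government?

Pre-subsidy: 174 - p = -53 + 0.6p gives p* = 141.875, q* = 32.125.
With the rebate, buyers effectively pay pb = ps − 65, where ps is the price sellers receive.
Demand in terms of ps becomes qd = 174 − 1(ps − 65) = 239 - ps. Setting this equal to supply: 239 - ps = -53 + 0.6ps, so ps = 182.5.
Buyers pay pb = 182.5 − 65 = 117.5; q' = -53 + 0.6·182.5 = 56.5.
Government outlay = subsidy × quantity = 65 × 56.5 = 3672.5.

Government cost = €3672.5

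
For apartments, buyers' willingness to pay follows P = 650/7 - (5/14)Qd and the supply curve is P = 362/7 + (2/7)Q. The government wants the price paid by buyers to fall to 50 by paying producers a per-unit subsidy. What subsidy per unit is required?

Required subsidy s = 36 per unit

At a buyer price of 50, quantity demanded is 260 − 2.8·50 = 120.
Sellers supply 120 only when they receive Ps = 362/7 + (2/7)·120 = 86.
s = Ps − Pb = 86 − 50 = 36.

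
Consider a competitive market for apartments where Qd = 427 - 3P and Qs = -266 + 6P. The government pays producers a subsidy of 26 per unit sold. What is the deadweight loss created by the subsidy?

Pre-subsidy: 427 - 3P = -266 + 6P gives P* = 77, Q* = 196.
With the subsidy, sellers receive Ps = Pb + 26 for each unit, where Pb is the price buyers pay.
Supply in terms of Pb becomes Qs = -266 + 6(Pb + 26) = -110 + 6Pb. Setting this equal to demand: 427 - 3Pb = -110 + 6Pb, so Pb = 179/3.
Sellers receive Ps = 179/3 + 26 = 257/3; Q' = 427 − 3·(179/3) = 248.
The subsidy expands output by 248 − 196 = 52 past the efficient level; on those units the gap between marginal cost and willingness to pay runs from 0 up to 26.
DWL = ½ × 26 × 52 = 676.

Deadweight loss = 676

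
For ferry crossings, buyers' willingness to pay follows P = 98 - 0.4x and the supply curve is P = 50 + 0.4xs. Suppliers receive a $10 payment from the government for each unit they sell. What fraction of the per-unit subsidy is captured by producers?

Producer share = 0.5

Pre-subsidy: 98 - 0.4x = 50 + 0.4x gives x* = 60 and P* = 74.
With the subsidy, sellers receive Ps = Pb + 10 for each unit, where Pb is the price buyers pay.
On the curves, Pb = 98 - 0.4x and Ps = 50 + 0.4x; the wedge Ps − Pb = 10 gives 50 + 0.4x − (98 - 0.4x) = 10, so x' = 72.5.
Then Pb = 98 − 0.4·72.5 = 69 and Ps = 50 + 0.4·72.5 = 79.
Buyers' price falls by P* − Pb = 74 − 69 = 5; sellers' price rises by Ps − P* = 79 − 74 = 5.
So producers capture 5/10 = 0.5 of each unit of subsidy.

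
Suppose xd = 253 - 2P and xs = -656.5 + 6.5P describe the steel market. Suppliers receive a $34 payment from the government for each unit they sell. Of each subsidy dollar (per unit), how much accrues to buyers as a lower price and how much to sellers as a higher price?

Buyers gain $26 per unit; sellers gain $8 per unit

Pre-subsidy: 253 - 2P = -656.5 + 6.5P gives P* = 107, x* = 39.
With the subsidy, sellers receive Ps = Pb + 34 for each unit, where Pb is the price buyers pay.
Supply in terms of Pb becomes xs = -656.5 + 6.5(Pb + 34) = -435.5 + 6.5Pb. Setting this equal to demand: 253 - 2Pb = -435.5 + 6.5Pb, so Pb = 81.
Sellers receive Ps = 81 + 34 = 115; x' = 253 − 2·81 = 91.
Buyers' price falls by P* − Pb = 107 − 81 = 26; sellers' price rises by Ps − P* = 115 − 107 = 8.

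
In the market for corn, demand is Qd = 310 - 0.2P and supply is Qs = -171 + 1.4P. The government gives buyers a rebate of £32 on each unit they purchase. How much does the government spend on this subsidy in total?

Government cost = £8175.2

Pre-subsidy: 310 - 0.2P = -171 + 1.4P gives P* = 300.625, Q* = 249.875.
With the rebate, buyers effectively pay Pb = Ps − 32, where Ps is the price sellers receive.
Demand in terms of Ps becomes Qd = 310 − 0.2(Ps − 32) = 316.4 - 0.2Ps. Setting this equal to supply: 316.4 - 0.2Ps = -171 + 1.4Ps, so Ps = 304.625.
Buyers pay Pb = 304.625 − 32 = 272.625; Q' = -171 + 1.4·304.625 = 255.475.
Government outlay = subsidy × quantity = 32 × 255.475 = 8175.2.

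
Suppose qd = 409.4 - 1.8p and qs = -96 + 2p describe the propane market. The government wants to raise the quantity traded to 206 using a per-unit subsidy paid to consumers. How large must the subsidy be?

Required subsidy s = 38 per unit

At q = 206, invert demand for the buyer price: pb = (409.4 − 206)/1.8 = 113; invert supply for the seller price: ps = (206 − (-96))/2 = 151.
The subsidy must fill the gap: s = ps − pb = 151 − 113 = 38.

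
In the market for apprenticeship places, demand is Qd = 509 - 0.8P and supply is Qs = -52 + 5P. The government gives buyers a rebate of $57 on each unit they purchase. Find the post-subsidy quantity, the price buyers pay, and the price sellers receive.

Q' = 13657/29; buyers pay 1380/29; sellers receive 3033/29

Pre-subsidy: 509 - 0.8P = -52 + 5P gives P* = 2805/29, Q* = 12517/29.
With the rebate, buyers effectively pay Pb = Ps − 57, where Ps is the price sellers receive.
Demand in terms of Ps becomes Qd = 509 − 0.8(Ps − 57) = 554.6 - 0.8Ps. Setting this equal to supply: 554.6 - 0.8Ps = -52 + 5Ps, so Ps = 3033/29.
Buyers pay Pb = 3033/29 − 57 = 1380/29; Q' = -52 + 5·(3033/29) = 13657/29.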